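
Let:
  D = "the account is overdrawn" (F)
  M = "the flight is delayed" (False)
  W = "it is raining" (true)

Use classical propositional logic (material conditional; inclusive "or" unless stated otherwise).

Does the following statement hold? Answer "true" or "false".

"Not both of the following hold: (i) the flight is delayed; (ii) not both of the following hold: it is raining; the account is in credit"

Formalization: M nand (W nand not D)

not D = not False = True
W nand not D = True nand True = False
M nand (W nand not D) = False nand False = True

true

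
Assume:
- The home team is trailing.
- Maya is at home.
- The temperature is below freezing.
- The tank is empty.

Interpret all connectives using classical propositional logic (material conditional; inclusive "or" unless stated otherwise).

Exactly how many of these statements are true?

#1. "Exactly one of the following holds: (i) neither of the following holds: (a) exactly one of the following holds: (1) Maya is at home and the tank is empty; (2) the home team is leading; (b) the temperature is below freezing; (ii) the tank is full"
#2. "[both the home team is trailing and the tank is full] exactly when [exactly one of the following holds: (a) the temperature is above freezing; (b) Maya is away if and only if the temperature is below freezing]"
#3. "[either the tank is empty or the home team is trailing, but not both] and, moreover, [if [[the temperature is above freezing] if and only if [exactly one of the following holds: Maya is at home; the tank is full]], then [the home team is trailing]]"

1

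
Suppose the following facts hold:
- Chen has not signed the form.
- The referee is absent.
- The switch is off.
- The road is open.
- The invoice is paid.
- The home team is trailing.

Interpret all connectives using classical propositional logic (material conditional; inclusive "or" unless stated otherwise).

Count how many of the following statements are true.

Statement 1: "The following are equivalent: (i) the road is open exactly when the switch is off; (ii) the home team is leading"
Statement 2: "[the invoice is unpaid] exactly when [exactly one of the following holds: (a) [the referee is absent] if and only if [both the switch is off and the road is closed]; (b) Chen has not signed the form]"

0

Let U = "the road is closed" (F), H = "the switch is on" (F), Q = "the home team is leading" (F), K = "the invoice is paid" (T), W = "the referee is present" (F), G = "Chen has signed the form" (F).

Statement 1: In symbols: (¬U ↔ ¬H) ↔ Q

¬U = ¬F = T
¬H = ¬F = T
¬U ↔ ¬H = T ↔ T = T
(¬U ↔ ¬H) ↔ Q = T ↔ F = F
Hence Statement 1 is false.

Statement 2: Parsed as ¬K ↔ ((¬W ↔ (¬H ∧ U)) ⊕ ¬G)

¬K = ¬T = F
¬W = ¬F = T
¬H = ¬F = T
¬H ∧ U = T ∧ F = F
¬W ↔ (¬H ∧ U) = T ↔ F = F
¬G = ¬F = T
(¬W ↔ (¬H ∧ U)) ⊕ ¬G = F ⊕ T = T
¬K ↔ ((¬W ↔ (¬H ∧ U)) ⊕ ¬G) = F ↔ T = F
Thus Statement 2 is false.

Count: 0.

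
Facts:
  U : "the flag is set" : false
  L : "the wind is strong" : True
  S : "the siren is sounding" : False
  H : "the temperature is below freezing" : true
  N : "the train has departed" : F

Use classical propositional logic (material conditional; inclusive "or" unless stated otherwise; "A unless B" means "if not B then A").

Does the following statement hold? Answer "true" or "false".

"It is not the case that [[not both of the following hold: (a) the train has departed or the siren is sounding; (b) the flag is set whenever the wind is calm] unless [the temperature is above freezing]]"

False

In symbols: ~(((N | S) nand (~L -> U)) | ~H)

N | S = F | F = F
~L = ~T = F
~L -> U = F -> F = T
(N | S) nand (~L -> U) = F nand T = T
~H = ~T = F
((N | S) nand (~L -> U)) | ~H = T | F = T
~(((N | S) nand (~L -> U)) | ~H) = ~T = F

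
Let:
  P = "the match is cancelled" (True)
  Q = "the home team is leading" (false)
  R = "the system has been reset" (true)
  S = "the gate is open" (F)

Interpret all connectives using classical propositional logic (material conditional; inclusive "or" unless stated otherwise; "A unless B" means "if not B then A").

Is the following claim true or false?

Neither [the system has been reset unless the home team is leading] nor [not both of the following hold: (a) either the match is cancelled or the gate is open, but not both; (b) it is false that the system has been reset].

The statement is false.

This is (R ∨ Q) ↓ ((P ⊕ S) ↑ ¬R).

R ∨ Q = T ∨ F = T
P ⊕ S = T ⊕ F = T
¬R = ¬T = F
(P ⊕ S) ↑ ¬R = T ↑ F = T
(R ∨ Q) ↓ ((P ⊕ S) ↑ ¬R) = T ↓ T = F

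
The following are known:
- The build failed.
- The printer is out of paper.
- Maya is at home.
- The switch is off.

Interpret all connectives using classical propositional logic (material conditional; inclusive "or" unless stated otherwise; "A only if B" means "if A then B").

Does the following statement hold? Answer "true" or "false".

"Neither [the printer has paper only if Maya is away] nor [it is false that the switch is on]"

Let Q = "the printer has paper" (F), R = "Maya is at home" (T), S = "the switch is on" (F).
This is (Q → ¬R) ↓ ¬S.

¬R = ¬T = F
Q → ¬R = F → F = T
¬S = ¬F = T
(Q → ¬R) ↓ ¬S = T ↓ T = F

False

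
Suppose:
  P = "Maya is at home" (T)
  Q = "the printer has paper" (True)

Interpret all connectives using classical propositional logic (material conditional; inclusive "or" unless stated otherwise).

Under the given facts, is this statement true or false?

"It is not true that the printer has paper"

Parsed as ¬Q

¬Q = ¬T = F

false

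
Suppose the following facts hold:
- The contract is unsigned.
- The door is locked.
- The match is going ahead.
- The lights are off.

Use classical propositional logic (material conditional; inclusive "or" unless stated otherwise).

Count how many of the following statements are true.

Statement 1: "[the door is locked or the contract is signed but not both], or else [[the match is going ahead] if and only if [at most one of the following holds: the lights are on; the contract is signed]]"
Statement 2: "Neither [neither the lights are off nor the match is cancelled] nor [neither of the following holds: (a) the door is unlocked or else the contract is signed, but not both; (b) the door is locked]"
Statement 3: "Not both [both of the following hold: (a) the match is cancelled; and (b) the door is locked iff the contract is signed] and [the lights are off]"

3

Let G = "the door is locked" (T), M = "the contract is signed" (F), L = "the match is cancelled" (F), V = "the lights are on" (F).

Statement 1: This is (G ⊕ M) ∨ (¬L ↔ (V ↑ M)).

G ⊕ M = T ⊕ F = T
¬L = ¬F = T
V ↑ M = F ↑ F = T
¬L ↔ (V ↑ M) = T ↔ T = T
(G ⊕ M) ∨ (¬L ↔ (V ↑ M)) = T ∨ T = T
Thus Statement 1 is true.

Statement 2: In symbols: (¬V ↓ L) ↓ ((¬G ⊕ M) ↓ G)

¬V = ¬F = T
¬V ↓ L = T ↓ F = F
¬G = ¬T = F
¬G ⊕ M = F ⊕ F = F
(¬G ⊕ M) ↓ G = F ↓ T = F
(¬V ↓ L) ↓ ((¬G ⊕ M) ↓ G) = F ↓ F = T
So Statement 2 is true.

Statement 3: In symbols: (L ∧ (G ↔ M)) ↑ ¬V

G ↔ M = T ↔ F = F
L ∧ (G ↔ M) = F ∧ F = F
¬V = ¬F = T
(L ∧ (G ↔ M)) ↑ ¬V = F ↑ T = T
Hence Statement 3 is true.

True statements: 3 (Statement 1, Statement 2, Statement 3).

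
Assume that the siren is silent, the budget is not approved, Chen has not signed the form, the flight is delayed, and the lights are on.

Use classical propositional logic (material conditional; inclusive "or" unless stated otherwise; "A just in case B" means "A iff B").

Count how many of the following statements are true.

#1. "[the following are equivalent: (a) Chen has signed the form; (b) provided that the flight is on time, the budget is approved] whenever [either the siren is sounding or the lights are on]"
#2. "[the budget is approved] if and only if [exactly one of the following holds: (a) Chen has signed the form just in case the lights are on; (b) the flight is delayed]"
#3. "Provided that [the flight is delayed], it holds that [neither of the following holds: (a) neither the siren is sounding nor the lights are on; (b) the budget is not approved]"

0

Let N = "the siren is sounding" (F), V = "the lights are on" (T), H = "Chen has signed the form" (F), Q = "the flight is delayed" (T), W = "the budget is approved" (F).

#1: This is (N | V) -> (H <-> (~Q -> W)).

N | V = F | T = T
~Q = ~T = F
~Q -> W = F -> F = T
H <-> (~Q -> W) = F <-> T = F
(N | V) -> (H <-> (~Q -> W)) = T -> F = F
Hence #1 is false.

#2: In symbols: W <-> ((H <-> V) xor Q)

H <-> V = F <-> T = F
(H <-> V) xor Q = F xor T = T
W <-> ((H <-> V) xor Q) = F <-> T = F
Hence #2 is false.

#3: In symbols: Q -> ((N nor V) nor ~W)

N nor V = F nor T = F
~W = ~F = T
(N nor V) nor ~W = F nor T = F
Q -> ((N nor V) nor ~W) = T -> F = F
So #3 is false.

0 of the 3 statements are true (none).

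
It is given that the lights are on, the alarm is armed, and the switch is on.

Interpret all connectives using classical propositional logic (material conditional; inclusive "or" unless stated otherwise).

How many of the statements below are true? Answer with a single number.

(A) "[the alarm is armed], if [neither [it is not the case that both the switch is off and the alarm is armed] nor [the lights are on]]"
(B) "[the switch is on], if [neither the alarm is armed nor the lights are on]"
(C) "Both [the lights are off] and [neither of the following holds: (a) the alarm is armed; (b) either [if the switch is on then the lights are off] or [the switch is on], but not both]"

Let N = "the switch is on" (T), U = "the alarm is armed" (T), R = "the lights are on" (T).

(A): In symbols: ((~N nand U) nor R) -> U

~N = ~T = F
~N nand U = F nand T = T
(~N nand U) nor R = T nor T = F
((~N nand U) nor R) -> U = F -> T = T
So (A) is true.

(B): In symbols: (U nor R) -> N

U nor R = T nor T = F
(U nor R) -> N = F -> T = T
Hence (B) is true.

(C): Formalization: ~R & (U nor ((N -> ~R) xor N))

~R = ~T = F
~R = ~T = F
N -> ~R = T -> F = F
(N -> ~R) xor N = F xor T = T
U nor ((N -> ~R) xor N) = T nor T = F
~R & (U nor ((N -> ~R) xor N)) = F & F = F
Thus (C) is false.

2 of the 3 statements are true.

2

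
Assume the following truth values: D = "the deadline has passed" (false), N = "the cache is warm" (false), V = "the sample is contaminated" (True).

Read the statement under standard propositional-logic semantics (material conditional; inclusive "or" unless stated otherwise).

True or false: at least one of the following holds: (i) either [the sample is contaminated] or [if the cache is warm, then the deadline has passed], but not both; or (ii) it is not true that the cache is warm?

True.

Formalization: (V ⊕ (N → D)) ∨ ¬N

N → D = F → F = T
V ⊕ (N → D) = T ⊕ T = F
¬N = ¬F = T
(V ⊕ (N → D)) ∨ ¬N = F ∨ T = T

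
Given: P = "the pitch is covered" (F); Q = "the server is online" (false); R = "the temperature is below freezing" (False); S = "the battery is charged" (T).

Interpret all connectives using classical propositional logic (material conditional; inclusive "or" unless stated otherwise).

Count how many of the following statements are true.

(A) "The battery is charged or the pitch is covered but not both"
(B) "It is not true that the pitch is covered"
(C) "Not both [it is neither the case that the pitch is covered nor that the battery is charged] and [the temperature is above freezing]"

3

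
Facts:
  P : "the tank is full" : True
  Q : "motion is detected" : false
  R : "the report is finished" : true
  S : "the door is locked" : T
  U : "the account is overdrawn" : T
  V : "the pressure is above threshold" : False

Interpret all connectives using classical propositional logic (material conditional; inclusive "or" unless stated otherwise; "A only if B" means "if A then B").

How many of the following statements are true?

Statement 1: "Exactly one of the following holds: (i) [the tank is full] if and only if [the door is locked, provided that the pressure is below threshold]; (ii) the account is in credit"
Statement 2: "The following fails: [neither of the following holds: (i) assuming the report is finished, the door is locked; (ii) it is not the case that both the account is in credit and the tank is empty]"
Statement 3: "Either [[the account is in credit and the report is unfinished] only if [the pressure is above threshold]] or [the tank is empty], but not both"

3

Statement 1: Formalization: (P ↔ (¬V → S)) ⊕ ¬U

¬V = ¬F = T
¬V → S = T → T = T
P ↔ (¬V → S) = T ↔ T = T
¬U = ¬T = F
(P ↔ (¬V → S)) ⊕ ¬U = T ⊕ F = T
So Statement 1 is true.

Statement 2: This is ¬((R → S) ↓ (¬U ↑ ¬P)).

R → S = T → T = T
¬U = ¬T = F
¬P = ¬T = F
¬U ↑ ¬P = F ↑ F = T
(R → S) ↓ (¬U ↑ ¬P) = T ↓ T = F
¬((R → S) ↓ (¬U ↑ ¬P)) = ¬F = T
Thus Statement 2 is true.

Statement 3: Parsed as ((¬U ∧ ¬R) → V) ⊕ ¬P

¬U = ¬T = F
¬R = ¬T = F
¬U ∧ ¬R = F ∧ F = F
(¬U ∧ ¬R) → V = F → F = T
¬P = ¬T = F
((¬U ∧ ¬R) → V) ⊕ ¬P = T ⊕ F = T
Thus Statement 3 is true.

3 of the 3 statements are true.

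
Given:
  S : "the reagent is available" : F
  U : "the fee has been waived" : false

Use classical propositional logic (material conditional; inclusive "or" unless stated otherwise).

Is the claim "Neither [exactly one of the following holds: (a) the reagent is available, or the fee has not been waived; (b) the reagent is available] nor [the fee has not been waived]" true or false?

This is ((S | ~U) xor S) nor ~U.

~U = ~F = T
S | ~U = F | T = T
(S | ~U) xor S = T xor F = T
~U = ~F = T
((S | ~U) xor S) nor ~U = T nor T = F

false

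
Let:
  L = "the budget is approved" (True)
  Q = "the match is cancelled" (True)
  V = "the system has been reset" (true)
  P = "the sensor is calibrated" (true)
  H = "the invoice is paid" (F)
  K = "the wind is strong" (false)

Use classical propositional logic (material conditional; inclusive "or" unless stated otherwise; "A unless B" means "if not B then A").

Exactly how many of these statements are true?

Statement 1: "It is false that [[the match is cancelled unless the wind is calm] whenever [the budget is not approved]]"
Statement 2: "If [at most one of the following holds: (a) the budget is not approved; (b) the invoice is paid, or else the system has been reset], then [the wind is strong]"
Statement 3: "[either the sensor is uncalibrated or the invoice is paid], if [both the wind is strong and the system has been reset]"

Statement 1: Parsed as not (not L -> (Q or not K))

not L = not True = False
not K = not False = True
Q or not K = True or True = True
not L -> (Q or not K) = False -> True = True
not (not L -> (Q or not K)) = not True = False
So Statement 1 is false.

Statement 2: In symbols: (not L nand (H or V)) -> K

not L = not True = False
H or V = False or True = True
not L nand (H or V) = False nand True = True
(not L nand (H or V)) -> K = True -> False = False
Thus Statement 2 is false.

Statement 3: This is (K and V) -> (not P or H).

K and V = False and True = False
not P = not True = False
not P or H = False or False = False
(K and V) -> (not P or H) = False -> False = True
So Statement 3 is true.

Count: 1.

1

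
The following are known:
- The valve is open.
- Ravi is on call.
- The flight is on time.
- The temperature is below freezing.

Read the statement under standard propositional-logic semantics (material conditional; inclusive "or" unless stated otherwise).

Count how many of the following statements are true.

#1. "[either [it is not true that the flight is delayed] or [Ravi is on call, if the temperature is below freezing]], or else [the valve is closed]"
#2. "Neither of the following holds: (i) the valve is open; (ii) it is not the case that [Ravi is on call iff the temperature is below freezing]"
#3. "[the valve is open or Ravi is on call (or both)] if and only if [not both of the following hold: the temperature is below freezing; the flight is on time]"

1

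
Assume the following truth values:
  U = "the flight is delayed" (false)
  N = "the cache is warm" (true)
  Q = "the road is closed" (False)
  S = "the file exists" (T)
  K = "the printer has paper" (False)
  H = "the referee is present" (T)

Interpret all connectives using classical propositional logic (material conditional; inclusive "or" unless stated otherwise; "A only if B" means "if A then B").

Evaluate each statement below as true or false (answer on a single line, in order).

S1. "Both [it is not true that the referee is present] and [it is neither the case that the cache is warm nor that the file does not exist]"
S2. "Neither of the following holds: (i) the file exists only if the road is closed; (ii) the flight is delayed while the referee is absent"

S1: Formalization: ~H & (N nor ~S)

~H = ~T = F
~S = ~T = F
N nor ~S = T nor F = F
~H & (N nor ~S) = F & F = F
So S1 is false.

S2: Formalization: (S -> Q) nor (U & ~H)

S -> Q = T -> F = F
~H = ~T = F
U & ~H = F & F = F
(S -> Q) nor (U & ~H) = F nor F = T
Hence S2 is true.

S1 False; S2 True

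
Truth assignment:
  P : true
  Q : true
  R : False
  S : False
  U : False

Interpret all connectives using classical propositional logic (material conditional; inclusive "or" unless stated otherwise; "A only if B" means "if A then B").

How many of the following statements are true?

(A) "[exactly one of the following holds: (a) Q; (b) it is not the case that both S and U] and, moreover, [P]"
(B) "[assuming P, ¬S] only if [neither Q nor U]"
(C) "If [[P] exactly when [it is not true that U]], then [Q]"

1

(A): Parsed as (Q ⊕ (S ↑ U)) ∧ P

S ↑ U = F ↑ F = T
Q ⊕ (S ↑ U) = T ⊕ T = F
(Q ⊕ (S ↑ U)) ∧ P = F ∧ T = F
Thus (A) is false.

(B): Parsed as (P → ¬S) → (Q ↓ U)

¬S = ¬F = T
P → ¬S = T → T = T
Q ↓ U = T ↓ F = F
(P → ¬S) → (Q ↓ U) = T → F = F
Hence (B) is false.

(C): Parsed as (P ↔ ¬U) → Q

¬U = ¬F = T
P ↔ ¬U = T ↔ T = T
(P ↔ ¬U) → Q = T → T = T
Hence (C) is true.

Count: 1.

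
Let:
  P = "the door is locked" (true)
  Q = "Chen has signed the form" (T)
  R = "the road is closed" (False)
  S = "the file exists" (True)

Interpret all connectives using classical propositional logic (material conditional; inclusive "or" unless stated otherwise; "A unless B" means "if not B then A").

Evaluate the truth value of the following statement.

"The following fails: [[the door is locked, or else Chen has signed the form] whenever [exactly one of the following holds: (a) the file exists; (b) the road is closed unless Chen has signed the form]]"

false

This is ~((S xor (R | Q)) -> (P | Q)).

R | Q = F | T = T
S xor (R | Q) = T xor T = F
P | Q = T | T = T
(S xor (R | Q)) -> (P | Q) = F -> T = T
~((S xor (R | Q)) -> (P | Q)) = ~T = F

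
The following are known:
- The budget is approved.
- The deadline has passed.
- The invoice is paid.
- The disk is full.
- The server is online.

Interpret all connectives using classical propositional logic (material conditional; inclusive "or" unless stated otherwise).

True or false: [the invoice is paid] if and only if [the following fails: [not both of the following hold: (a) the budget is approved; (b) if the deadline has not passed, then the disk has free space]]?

true

Let W = "the invoice is paid" (T), N = "the budget is approved" (T), K = "the deadline has passed" (T), Q = "the disk is full" (T).
Formalization: W <-> ~(N nand (~K -> ~Q))

~K = ~T = F
~Q = ~T = F
~K -> ~Q = F -> F = T
N nand (~K -> ~Q) = T nand T = F
~(N nand (~K -> ~Q)) = ~F = T
W <-> ~(N nand (~K -> ~Q)) = T <-> T = T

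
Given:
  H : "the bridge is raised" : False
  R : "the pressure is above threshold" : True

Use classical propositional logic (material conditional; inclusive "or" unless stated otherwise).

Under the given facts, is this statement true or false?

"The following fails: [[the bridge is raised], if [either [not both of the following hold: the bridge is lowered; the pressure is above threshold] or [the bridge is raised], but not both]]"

In symbols: ¬(((¬H ↑ R) ⊕ H) → H)

¬H = ¬F = T
¬H ↑ R = T ↑ T = F
(¬H ↑ R) ⊕ H = F ⊕ F = F
((¬H ↑ R) ⊕ H) → H = F → F = T
¬(((¬H ↑ R) ⊕ H) → H) = ¬T = F

False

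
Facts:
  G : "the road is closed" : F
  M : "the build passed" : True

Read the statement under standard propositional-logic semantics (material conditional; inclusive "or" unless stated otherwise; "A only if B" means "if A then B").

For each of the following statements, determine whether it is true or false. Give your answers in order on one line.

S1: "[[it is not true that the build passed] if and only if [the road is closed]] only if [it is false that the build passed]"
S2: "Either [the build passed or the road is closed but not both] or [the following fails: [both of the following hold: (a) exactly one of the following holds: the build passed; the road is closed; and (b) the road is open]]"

S1 F, S2 T

S1: In symbols: (~M <-> G) -> ~M

~M = ~T = F
~M <-> G = F <-> F = T
~M = ~T = F
(~M <-> G) -> ~M = T -> F = F
Hence S1 is false.

S2: This is (M xor G) | ~((M xor G) & ~G).

M xor G = T xor F = T
M xor G = T xor F = T
~G = ~F = T
(M xor G) & ~G = T & T = T
~((M xor G) & ~G) = ~T = F
(M xor G) | ~((M xor G) & ~G) = T | F = T
So S2 is true.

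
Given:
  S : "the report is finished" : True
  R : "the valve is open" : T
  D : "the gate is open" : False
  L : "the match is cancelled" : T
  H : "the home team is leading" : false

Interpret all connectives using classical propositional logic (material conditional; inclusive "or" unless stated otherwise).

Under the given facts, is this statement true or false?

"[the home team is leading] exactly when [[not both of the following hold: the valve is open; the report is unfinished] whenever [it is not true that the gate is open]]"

False.

Parsed as H ↔ (¬D → (R ↑ ¬S))

¬D = ¬F = T
¬S = ¬T = F
R ↑ ¬S = T ↑ F = T
¬D → (R ↑ ¬S) = T → T = T
H ↔ (¬D → (R ↑ ¬S)) = F ↔ T = F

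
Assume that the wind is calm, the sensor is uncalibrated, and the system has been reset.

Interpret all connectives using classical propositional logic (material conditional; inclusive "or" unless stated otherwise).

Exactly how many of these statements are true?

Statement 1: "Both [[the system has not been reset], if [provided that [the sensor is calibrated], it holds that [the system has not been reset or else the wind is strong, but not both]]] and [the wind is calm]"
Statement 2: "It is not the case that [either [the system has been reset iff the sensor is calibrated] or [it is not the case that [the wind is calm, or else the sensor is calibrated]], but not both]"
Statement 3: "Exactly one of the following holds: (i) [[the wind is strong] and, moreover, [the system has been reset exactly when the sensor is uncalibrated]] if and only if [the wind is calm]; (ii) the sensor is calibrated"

Let N = "the sensor is calibrated" (F), M = "the system has been reset" (T), G = "the wind is strong" (F).

Statement 1: Formalization: ((N -> (~M xor G)) -> ~M) & ~G

~M = ~T = F
~M xor G = F xor F = F
N -> (~M xor G) = F -> F = T
~M = ~T = F
(N -> (~M xor G)) -> ~M = T -> F = F
~G = ~F = T
((N -> (~M xor G)) -> ~M) & ~G = F & T = F
Thus Statement 1 is false.

Statement 2: Parsed as ~((M <-> N) xor ~(~G | N))

M <-> N = T <-> F = F
~G = ~F = T
~G | N = T | F = T
~(~G | N) = ~T = F
(M <-> N) xor ~(~G | N) = F xor F = F
~((M <-> N) xor ~(~G | N)) = ~F = T
Hence Statement 2 is true.

Statement 3: This is ((G & (M <-> ~N)) <-> ~G) xor N.

~N = ~F = T
M <-> ~N = T <-> T = T
G & (M <-> ~N) = F & T = F
~G = ~F = T
(G & (M <-> ~N)) <-> ~G = F <-> T = F
((G & (M <-> ~N)) <-> ~G) xor N = F xor F = F
So Statement 3 is false.

True statements: 1 (Statement 2).

1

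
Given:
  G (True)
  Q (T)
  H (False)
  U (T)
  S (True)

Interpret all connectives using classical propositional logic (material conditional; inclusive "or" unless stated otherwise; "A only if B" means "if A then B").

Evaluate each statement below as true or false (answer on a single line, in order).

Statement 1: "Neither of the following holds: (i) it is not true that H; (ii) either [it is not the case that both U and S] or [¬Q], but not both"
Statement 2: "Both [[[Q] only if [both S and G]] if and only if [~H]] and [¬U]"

Statement 1: This is ¬H ↓ ((U ↑ S) ⊕ ¬Q).

¬H = ¬F = T
U ↑ S = T ↑ T = F
¬Q = ¬T = F
(U ↑ S) ⊕ ¬Q = F ⊕ F = F
¬H ↓ ((U ↑ S) ⊕ ¬Q) = T ↓ F = F
Hence Statement 1 is false.

Statement 2: In symbols: ((Q → (S ∧ G)) ↔ ¬H) ∧ ¬U

S ∧ G = T ∧ T = T
Q → (S ∧ G) = T → T = T
¬H = ¬F = T
(Q → (S ∧ G)) ↔ ¬H = T ↔ T = T
¬U = ¬T = F
((Q → (S ∧ G)) ↔ ¬H) ∧ ¬U = T ∧ F = F
So Statement 2 is false.

Statement 1 False / Statement 2 False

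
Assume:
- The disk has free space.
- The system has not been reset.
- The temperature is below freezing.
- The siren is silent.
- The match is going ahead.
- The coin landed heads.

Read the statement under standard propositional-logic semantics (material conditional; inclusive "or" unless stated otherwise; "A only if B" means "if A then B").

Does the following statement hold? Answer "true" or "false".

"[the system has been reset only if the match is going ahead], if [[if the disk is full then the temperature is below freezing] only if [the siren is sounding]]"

True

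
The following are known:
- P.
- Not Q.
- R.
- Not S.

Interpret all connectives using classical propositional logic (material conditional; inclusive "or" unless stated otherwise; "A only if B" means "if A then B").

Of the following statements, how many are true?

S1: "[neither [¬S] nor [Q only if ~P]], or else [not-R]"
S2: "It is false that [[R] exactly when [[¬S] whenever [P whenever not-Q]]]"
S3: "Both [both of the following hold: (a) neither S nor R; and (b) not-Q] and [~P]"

0

S1: Formalization: (~S nor (Q -> ~P)) | ~R

~S = ~F = T
~P = ~T = F
Q -> ~P = F -> F = T
~S nor (Q -> ~P) = T nor T = F
~R = ~T = F
(~S nor (Q -> ~P)) | ~R = F | F = F
Hence S1 is false.

S2: In symbols: ~(R <-> ((~Q -> P) -> ~S))

~Q = ~F = T
~Q -> P = T -> T = T
~S = ~F = T
(~Q -> P) -> ~S = T -> T = T
R <-> ((~Q -> P) -> ~S) = T <-> T = T
~(R <-> ((~Q -> P) -> ~S)) = ~T = F
Thus S2 is false.

S3: In symbols: ((S nor R) & ~Q) & ~P

S nor R = F nor T = F
~Q = ~F = T
(S nor R) & ~Q = F & T = F
~P = ~T = F
((S nor R) & ~Q) & ~P = F & F = F
Hence S3 is false.

0 of the 3 statements are true (none).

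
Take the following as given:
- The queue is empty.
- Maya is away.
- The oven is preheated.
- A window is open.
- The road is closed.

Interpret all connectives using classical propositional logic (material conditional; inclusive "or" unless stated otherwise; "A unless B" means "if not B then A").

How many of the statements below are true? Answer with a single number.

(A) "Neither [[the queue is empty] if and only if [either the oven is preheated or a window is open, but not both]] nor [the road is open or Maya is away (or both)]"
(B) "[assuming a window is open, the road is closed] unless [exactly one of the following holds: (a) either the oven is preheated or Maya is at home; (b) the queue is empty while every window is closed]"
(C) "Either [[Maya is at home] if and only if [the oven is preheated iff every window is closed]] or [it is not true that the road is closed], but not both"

2

Let P = "the queue is empty" (T), R = "the oven is preheated" (T), S = "a window is open" (T), U = "the road is closed" (T), Q = "Maya is at home" (F).

(A): In symbols: (P <-> (R xor S)) nor (~U | ~Q)

R xor S = T xor T = F
P <-> (R xor S) = T <-> F = F
~U = ~T = F
~Q = ~F = T
~U | ~Q = F | T = T
(P <-> (R xor S)) nor (~U | ~Q) = F nor T = F
So (A) is false.

(B): In symbols: (S -> U) | ((R | Q) xor (P & ~S))

S -> U = T -> T = T
R | Q = T | F = T
~S = ~T = F
P & ~S = T & F = F
(R | Q) xor (P & ~S) = T xor F = T
(S -> U) | ((R | Q) xor (P & ~S)) = T | T = T
So (B) is true.

(C): In symbols: (Q <-> (R <-> ~S)) xor ~U

~S = ~T = F
R <-> ~S = T <-> F = F
Q <-> (R <-> ~S) = F <-> F = T
~U = ~T = F
(Q <-> (R <-> ~S)) xor ~U = T xor F = T
Hence (C) is true.

Count: 2.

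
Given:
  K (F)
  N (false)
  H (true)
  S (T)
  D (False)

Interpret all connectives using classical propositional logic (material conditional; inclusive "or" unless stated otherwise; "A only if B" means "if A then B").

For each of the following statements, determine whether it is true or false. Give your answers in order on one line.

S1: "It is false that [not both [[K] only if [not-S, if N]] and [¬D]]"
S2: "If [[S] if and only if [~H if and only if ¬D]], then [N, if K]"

S1: In symbols: ~((K -> (N -> ~S)) nand ~D)

~S = ~T = F
N -> ~S = F -> F = T
K -> (N -> ~S) = F -> T = T
~D = ~F = T
(K -> (N -> ~S)) nand ~D = T nand T = F
~((K -> (N -> ~S)) nand ~D) = ~F = T
Hence S1 is true.

S2: This is (S <-> (~H <-> ~D)) -> (K -> N).

~H = ~T = F
~D = ~F = T
~H <-> ~D = F <-> T = F
S <-> (~H <-> ~D) = T <-> F = F
K -> N = F -> F = T
(S <-> (~H <-> ~D)) -> (K -> N) = F -> T = T
Thus S2 is true.

S1 true, S2 true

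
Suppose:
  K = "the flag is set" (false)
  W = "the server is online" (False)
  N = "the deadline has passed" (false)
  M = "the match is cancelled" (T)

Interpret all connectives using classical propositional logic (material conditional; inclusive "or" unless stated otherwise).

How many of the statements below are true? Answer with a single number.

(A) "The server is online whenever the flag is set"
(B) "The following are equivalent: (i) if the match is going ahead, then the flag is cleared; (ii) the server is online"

(A): This is K -> W.

K -> W = False -> False = True
Thus (A) is true.

(B): In symbols: (not M -> not K) iff W

not M = not True = False
not K = not False = True
not M -> not K = False -> True = True
(not M -> not K) iff W = True iff False = False
Thus (B) is false.

Count: 1.

1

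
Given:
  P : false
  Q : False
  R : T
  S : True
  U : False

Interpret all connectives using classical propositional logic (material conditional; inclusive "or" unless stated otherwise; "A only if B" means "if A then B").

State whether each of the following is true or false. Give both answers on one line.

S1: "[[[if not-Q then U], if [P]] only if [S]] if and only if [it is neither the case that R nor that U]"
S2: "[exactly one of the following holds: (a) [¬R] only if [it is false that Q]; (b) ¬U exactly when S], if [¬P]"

S1 F; S2 F

S1: In symbols: ((P -> (~Q -> U)) -> S) <-> (R nor U)

~Q = ~F = T
~Q -> U = T -> F = F
P -> (~Q -> U) = F -> F = T
(P -> (~Q -> U)) -> S = T -> T = T
R nor U = T nor F = F
((P -> (~Q -> U)) -> S) <-> (R nor U) = T <-> F = F
Hence S1 is false.

S2: Parsed as ~P -> ((~R -> ~Q) xor (~U <-> S))

~P = ~F = T
~R = ~T = F
~Q = ~F = T
~R -> ~Q = F -> T = T
~U = ~F = T
~U <-> S = T <-> T = T
(~R -> ~Q) xor (~U <-> S) = T xor T = F
~P -> ((~R -> ~Q) xor (~U <-> S)) = T -> F = F
Thus S2 is false.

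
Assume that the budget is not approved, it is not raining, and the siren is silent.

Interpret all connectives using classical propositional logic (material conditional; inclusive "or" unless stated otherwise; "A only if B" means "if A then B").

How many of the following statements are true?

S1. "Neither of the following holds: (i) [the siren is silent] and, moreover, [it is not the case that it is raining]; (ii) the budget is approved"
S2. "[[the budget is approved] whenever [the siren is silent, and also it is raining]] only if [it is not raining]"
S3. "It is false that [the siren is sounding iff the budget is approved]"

Let R = "the siren is sounding" (F), Q = "it is raining" (F), P = "the budget is approved" (F).

S1: This is (~R & ~Q) nor P.

~R = ~F = T
~Q = ~F = T
~R & ~Q = T & T = T
(~R & ~Q) nor P = T nor F = F
Thus S1 is false.

S2: Formalization: ((~R & Q) -> P) -> ~Q

~R = ~F = T
~R & Q = T & F = F
(~R & Q) -> P = F -> F = T
~Q = ~F = T
((~R & Q) -> P) -> ~Q = T -> T = T
Thus S2 is true.

S3: Formalization: ~(R <-> P)

R <-> P = F <-> F = T
~(R <-> P) = ~T = F
Hence S3 is false.

True statements: 1.

1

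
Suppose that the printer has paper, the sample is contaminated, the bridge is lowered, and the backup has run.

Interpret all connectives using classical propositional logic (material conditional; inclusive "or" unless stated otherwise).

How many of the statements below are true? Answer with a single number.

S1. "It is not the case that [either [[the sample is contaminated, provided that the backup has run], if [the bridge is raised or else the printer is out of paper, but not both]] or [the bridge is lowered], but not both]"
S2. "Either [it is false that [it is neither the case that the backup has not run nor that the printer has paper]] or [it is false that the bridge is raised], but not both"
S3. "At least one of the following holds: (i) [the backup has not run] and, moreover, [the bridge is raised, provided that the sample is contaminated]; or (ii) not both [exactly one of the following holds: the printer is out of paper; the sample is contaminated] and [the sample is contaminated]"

1

Let R = "the bridge is raised" (F), P = "the printer has paper" (T), S = "the backup has run" (T), Q = "the sample is contaminated" (T).

S1: In symbols: ¬(((R ⊕ ¬P) → (S → Q)) ⊕ ¬R)

¬P = ¬T = F
R ⊕ ¬P = F ⊕ F = F
S → Q = T → T = T
(R ⊕ ¬P) → (S → Q) = F → T = T
¬R = ¬F = T
((R ⊕ ¬P) → (S → Q)) ⊕ ¬R = T ⊕ T = F
¬(((R ⊕ ¬P) → (S → Q)) ⊕ ¬R) = ¬F = T
Hence S1 is true.

S2: Parsed as ¬(¬S ↓ P) ⊕ ¬R

¬S = ¬T = F
¬S ↓ P = F ↓ T = F
¬(¬S ↓ P) = ¬F = T
¬R = ¬F = T
¬(¬S ↓ P) ⊕ ¬R = T ⊕ T = F
Hence S2 is false.

S3: Formalization: (¬S ∧ (Q → R)) ∨ ((¬P ⊕ Q) ↑ Q)

¬S = ¬T = F
Q → R = T → F = F
¬S ∧ (Q → R) = F ∧ F = F
¬P = ¬T = F
¬P ⊕ Q = F ⊕ T = T
(¬P ⊕ Q) ↑ Q = T ↑ T = F
(¬S ∧ (Q → R)) ∨ ((¬P ⊕ Q) ↑ Q) = F ∨ F = F
Thus S3 is false.

1 of the 3 statements is true (S1).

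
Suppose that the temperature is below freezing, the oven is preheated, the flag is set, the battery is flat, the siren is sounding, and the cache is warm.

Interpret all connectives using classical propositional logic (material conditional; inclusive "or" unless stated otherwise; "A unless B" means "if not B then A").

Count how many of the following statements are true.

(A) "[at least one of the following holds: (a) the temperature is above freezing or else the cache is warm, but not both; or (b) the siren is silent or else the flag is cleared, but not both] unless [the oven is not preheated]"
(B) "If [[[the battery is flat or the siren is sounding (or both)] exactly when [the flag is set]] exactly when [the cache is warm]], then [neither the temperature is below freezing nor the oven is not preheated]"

Let P = "the temperature is below freezing" (T), V = "the cache is warm" (T), U = "the siren is sounding" (T), R = "the flag is set" (T), Q = "the oven is preheated" (T), S = "the battery is charged" (F).

(A): In symbols: ((¬P ⊕ V) ∨ (¬U ⊕ ¬R)) ∨ ¬Q

¬P = ¬T = F
¬P ⊕ V = F ⊕ T = T
¬U = ¬T = F
¬R = ¬T = F
¬U ⊕ ¬R = F ⊕ F = F
(¬P ⊕ V) ∨ (¬U ⊕ ¬R) = T ∨ F = T
¬Q = ¬T = F
((¬P ⊕ V) ∨ (¬U ⊕ ¬R)) ∨ ¬Q = T ∨ F = T
Hence (A) is true.

(B): In symbols: (((¬S ∨ U) ↔ R) ↔ V) → (P ↓ ¬Q)

¬S = ¬F = T
¬S ∨ U = T ∨ T = T
(¬S ∨ U) ↔ R = T ↔ T = T
((¬S ∨ U) ↔ R) ↔ V = T ↔ T = T
¬Q = ¬T = F
P ↓ ¬Q = T ↓ F = F
(((¬S ∨ U) ↔ R) ↔ V) → (P ↓ ¬Q) = T → F = F
Hence (B) is false.

True statements: 1.

1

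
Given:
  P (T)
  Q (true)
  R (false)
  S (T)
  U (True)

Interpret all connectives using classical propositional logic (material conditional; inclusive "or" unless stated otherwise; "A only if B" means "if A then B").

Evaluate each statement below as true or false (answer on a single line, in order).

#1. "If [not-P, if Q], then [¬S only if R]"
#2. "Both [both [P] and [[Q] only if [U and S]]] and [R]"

#1 T; #2 F

#1: Parsed as (Q -> not P) -> (not S -> R)

not P = not True = False
Q -> not P = True -> False = False
not S = not True = False
not S -> R = False -> False = True
(Q -> not P) -> (not S -> R) = False -> True = True
So #1 is true.

#2: Parsed as (P and (Q -> (U and S))) and R

U and S = True and True = True
Q -> (U and S) = True -> True = True
P and (Q -> (U and S)) = True and True = True
(P and (Q -> (U and S))) and R = True and False = False
Hence #2 is false.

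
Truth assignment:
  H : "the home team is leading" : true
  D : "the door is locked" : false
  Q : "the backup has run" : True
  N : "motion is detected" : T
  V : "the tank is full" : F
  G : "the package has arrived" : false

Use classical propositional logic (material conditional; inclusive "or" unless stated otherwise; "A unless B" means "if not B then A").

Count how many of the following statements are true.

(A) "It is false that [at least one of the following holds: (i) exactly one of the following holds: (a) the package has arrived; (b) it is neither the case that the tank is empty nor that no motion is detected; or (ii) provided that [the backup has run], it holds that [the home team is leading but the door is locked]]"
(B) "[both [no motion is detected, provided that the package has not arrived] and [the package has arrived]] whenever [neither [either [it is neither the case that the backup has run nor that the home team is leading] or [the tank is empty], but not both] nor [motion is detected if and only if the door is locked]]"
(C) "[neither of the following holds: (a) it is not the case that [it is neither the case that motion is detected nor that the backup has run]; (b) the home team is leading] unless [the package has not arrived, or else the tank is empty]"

3

(A): Parsed as ¬((G ⊕ (¬V ↓ ¬N)) ∨ (Q → (H ∧ D)))

¬V = ¬F = T
¬N = ¬T = F
¬V ↓ ¬N = T ↓ F = F
G ⊕ (¬V ↓ ¬N) = F ⊕ F = F
H ∧ D = T ∧ F = F
Q → (H ∧ D) = T → F = F
(G ⊕ (¬V ↓ ¬N)) ∨ (Q → (H ∧ D)) = F ∨ F = F
¬((G ⊕ (¬V ↓ ¬N)) ∨ (Q → (H ∧ D))) = ¬F = T
So (A) is true.

(B): Parsed as (((Q ↓ H) ⊕ ¬V) ↓ (N ↔ D)) → ((¬G → ¬N) ∧ G)

Q ↓ H = T ↓ T = F
¬V = ¬F = T
(Q ↓ H) ⊕ ¬V = F ⊕ T = T
N ↔ D = T ↔ F = F
((Q ↓ H) ⊕ ¬V) ↓ (N ↔ D) = T ↓ F = F
¬G = ¬F = T
¬N = ¬T = F
¬G → ¬N = T → F = F
(¬G → ¬N) ∧ G = F ∧ F = F
(((Q ↓ H) ⊕ ¬V) ↓ (N ↔ D)) → ((¬G → ¬N) ∧ G) = F → F = T
Thus (B) is true.

(C): Formalization: (¬(N ↓ Q) ↓ H) ∨ (¬G ∨ ¬V)

N ↓ Q = T ↓ T = F
¬(N ↓ Q) = ¬F = T
¬(N ↓ Q) ↓ H = T ↓ T = F
¬G = ¬F = T
¬V = ¬F = T
¬G ∨ ¬V = T ∨ T = T
(¬(N ↓ Q) ↓ H) ∨ (¬G ∨ ¬V) = F ∨ T = T
Thus (C) is true.

3 of the 3 statements are true ((A), (B), (C)).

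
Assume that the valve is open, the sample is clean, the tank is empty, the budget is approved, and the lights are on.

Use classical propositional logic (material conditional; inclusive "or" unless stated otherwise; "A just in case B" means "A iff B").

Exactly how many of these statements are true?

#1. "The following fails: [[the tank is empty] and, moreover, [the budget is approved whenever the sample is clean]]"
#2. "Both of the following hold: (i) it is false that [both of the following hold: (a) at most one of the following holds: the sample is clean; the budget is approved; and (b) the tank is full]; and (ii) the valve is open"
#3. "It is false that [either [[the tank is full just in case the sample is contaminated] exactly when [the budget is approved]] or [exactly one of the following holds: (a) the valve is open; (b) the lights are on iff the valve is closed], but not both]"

Let R = "the tank is full" (F), Q = "the sample is contaminated" (F), S = "the budget is approved" (T), P = "the valve is open" (T), U = "the lights are on" (T).

#1: In symbols: ~(~R & (~Q -> S))

~R = ~F = T
~Q = ~F = T
~Q -> S = T -> T = T
~R & (~Q -> S) = T & T = T
~(~R & (~Q -> S)) = ~T = F
Hence #1 is false.

#2: Formalization: ~((~Q nand S) & R) & P

~Q = ~F = T
~Q nand S = T nand T = F
(~Q nand S) & R = F & F = F
~((~Q nand S) & R) = ~F = T
~((~Q nand S) & R) & P = T & T = T
Hence #2 is true.

#3: Formalization: ~(((R <-> Q) <-> S) xor (P xor (U <-> ~P)))

R <-> Q = F <-> F = T
(R <-> Q) <-> S = T <-> T = T
~P = ~T = F
U <-> ~P = T <-> F = F
P xor (U <-> ~P) = T xor F = T
((R <-> Q) <-> S) xor (P xor (U <-> ~P)) = T xor T = F
~(((R <-> Q) <-> S) xor (P xor (U <-> ~P))) = ~F = T
Thus #3 is true.

2 of the 3 statements are true.

2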